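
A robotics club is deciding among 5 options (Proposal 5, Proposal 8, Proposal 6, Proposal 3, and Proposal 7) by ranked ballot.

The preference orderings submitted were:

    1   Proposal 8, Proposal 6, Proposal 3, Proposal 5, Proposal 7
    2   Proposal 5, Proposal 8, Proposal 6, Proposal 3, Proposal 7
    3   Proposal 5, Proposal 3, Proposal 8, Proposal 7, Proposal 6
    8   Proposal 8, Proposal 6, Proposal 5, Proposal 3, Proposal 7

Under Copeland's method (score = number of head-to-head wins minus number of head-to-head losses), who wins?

Pairwise results:
  Proposal 5 vs Proposal 8: Proposal 8 wins 9–5.
  Proposal 5 vs Proposal 6: Proposal 6 wins 9–5.
  Proposal 5 vs Proposal 3: Proposal 5 wins 13–1.
  Proposal 5 vs Proposal 7: Proposal 5 wins 14–0.
  Proposal 8 vs Proposal 6: Proposal 8 wins 14–0.
  Proposal 8 vs Proposal 3: Proposal 8 wins 11–3.
  Proposal 8 vs Proposal 7: Proposal 8 wins 14–0.
  Proposal 6 vs Proposal 3: Proposal 6 wins 11–3.
  Proposal 6 vs Proposal 7: Proposal 6 wins 11–3.
  Proposal 3 vs Proposal 7: Proposal 3 wins 14–0.
Copeland scores (wins − losses):
  Proposal 5: 2 − 2 = 0
  Proposal 8: 4 − 0 = 4
  Proposal 6: 3 − 1 = 2
  Proposal 3: 1 − 3 = -2
  Proposal 7: 0 − 4 = -4
Proposal 8 has the best Copeland score.

Proposal 8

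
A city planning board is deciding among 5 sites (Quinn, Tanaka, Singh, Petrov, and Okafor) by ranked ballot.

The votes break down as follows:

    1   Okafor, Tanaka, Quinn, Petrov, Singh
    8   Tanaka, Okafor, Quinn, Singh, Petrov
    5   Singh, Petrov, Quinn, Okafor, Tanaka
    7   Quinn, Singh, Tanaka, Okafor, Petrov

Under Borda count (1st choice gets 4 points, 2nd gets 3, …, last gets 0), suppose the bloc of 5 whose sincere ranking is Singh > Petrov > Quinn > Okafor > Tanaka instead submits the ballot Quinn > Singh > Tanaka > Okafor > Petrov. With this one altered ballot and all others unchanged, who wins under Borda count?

Quinn

Borda totals with the altered ballot: Quinn 66, Tanaka 59, Singh 44, Petrov 1, Okafor 40.
The winner is unchanged: still Quinn.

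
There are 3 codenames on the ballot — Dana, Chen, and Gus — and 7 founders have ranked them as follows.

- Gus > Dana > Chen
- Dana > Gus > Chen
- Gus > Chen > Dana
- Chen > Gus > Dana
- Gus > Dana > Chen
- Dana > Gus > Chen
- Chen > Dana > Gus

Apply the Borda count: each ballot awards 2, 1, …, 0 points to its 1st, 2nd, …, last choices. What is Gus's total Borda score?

Borda scores:
  Dana: 1 + 2 + 0 + 0 + 1 + 2 + 1 = 7
  Chen: 0 + 0 + 1 + 2 + 0 + 0 + 2 = 5
  Gus: 2 + 1 + 2 + 1 + 2 + 1 + 0 = 9

9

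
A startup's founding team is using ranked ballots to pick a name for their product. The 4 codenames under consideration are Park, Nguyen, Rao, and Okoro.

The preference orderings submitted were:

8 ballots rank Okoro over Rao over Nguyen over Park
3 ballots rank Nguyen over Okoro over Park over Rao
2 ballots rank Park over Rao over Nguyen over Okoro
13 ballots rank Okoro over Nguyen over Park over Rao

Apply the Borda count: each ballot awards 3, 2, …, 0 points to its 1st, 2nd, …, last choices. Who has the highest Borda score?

Okoro

Borda scores:
  Park: 8·0 + 3·1 + 2·3 + 13·1 = 22
  Nguyen: 8·1 + 3·3 + 2·1 + 13·2 = 45
  Rao: 8·2 + 3·0 + 2·2 + 13·0 = 20
  Okoro: 8·3 + 3·2 + 2·0 + 13·3 = 69
Okoro has the highest total.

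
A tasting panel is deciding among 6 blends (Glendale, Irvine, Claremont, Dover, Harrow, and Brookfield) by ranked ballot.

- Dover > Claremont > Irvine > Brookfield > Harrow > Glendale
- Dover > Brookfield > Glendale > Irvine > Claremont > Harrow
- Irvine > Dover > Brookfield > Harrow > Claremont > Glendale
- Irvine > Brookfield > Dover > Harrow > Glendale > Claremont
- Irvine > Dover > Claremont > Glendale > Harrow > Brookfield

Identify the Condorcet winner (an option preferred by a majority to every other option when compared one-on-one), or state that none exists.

Irvine

Head-to-head results (5 voters total):
Glendale vs Irvine: Irvine wins 4–1.
Glendale vs Claremont: Claremont wins 3–2.
Glendale vs Dover: Dover wins 5–0.
Glendale vs Harrow: Harrow wins 3–2.
Glendale vs Brookfield: Brookfield wins 4–1.
Irvine vs Claremont: Irvine wins 4–1.
Irvine vs Dover: Irvine wins 3–2.
Irvine vs Harrow: Irvine wins 5–0.
Irvine vs Brookfield: Irvine wins 4–1.
Claremont vs Dover: Dover wins 5–0.
Claremont vs Harrow: Claremont wins 3–2.
Claremont vs Brookfield: Brookfield wins 3–2.
Dover vs Harrow: Dover wins 5–0.
Dover vs Brookfield: Dover wins 4–1.
Harrow vs Brookfield: Brookfield wins 4–1.
Irvine beats each rival — Glendale (4–1), Claremont (4–1), Dover (3–2), Harrow (5–0), Brookfield (4–1) — so Irvine is the Condorcet winner.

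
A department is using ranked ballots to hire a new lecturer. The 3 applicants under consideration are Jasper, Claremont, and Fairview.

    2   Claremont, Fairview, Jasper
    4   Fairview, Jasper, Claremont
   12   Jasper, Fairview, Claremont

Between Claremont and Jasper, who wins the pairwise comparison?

Jasper

Ballots ranking Claremont above Jasper: 2.
Ballots ranking Jasper above Claremont: 4+12 = 16.
Jasper wins the head-to-head, 16–2.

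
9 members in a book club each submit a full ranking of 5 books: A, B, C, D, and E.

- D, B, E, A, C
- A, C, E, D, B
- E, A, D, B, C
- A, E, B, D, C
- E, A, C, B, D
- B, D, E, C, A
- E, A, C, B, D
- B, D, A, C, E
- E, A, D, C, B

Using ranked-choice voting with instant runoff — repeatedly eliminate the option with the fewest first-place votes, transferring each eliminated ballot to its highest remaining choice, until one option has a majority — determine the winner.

E

Round 1: E 4, A 2, B 2, D 1, C 0. C has the fewest and is eliminated.
Round 2: E 4, A 2, B 2, D 1. D has the fewest and is eliminated.
Round 3: E 4, B 3, A 2. A has the fewest and is eliminated.
Round 4: E 6, B 3. E has a majority.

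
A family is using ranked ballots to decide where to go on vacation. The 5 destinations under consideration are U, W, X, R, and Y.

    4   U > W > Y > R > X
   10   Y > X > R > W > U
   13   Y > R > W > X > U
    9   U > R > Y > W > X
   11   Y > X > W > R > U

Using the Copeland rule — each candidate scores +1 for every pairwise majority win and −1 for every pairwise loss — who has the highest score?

Y

Pairwise results:
  U vs W: W wins 34–13.
  U vs X: X wins 34–13.
  U vs R: R wins 34–13.
  U vs Y: Y wins 34–13.
  W vs X: W wins 26–21.
  W vs R: R wins 32–15.
  W vs Y: Y wins 43–4.
  X vs R: R wins 26–21.
  X vs Y: Y wins 47–0.
  R vs Y: Y wins 38–9.
Copeland scores (wins − losses):
  U: 0 − 4 = -4
  W: 2 − 2 = 0
  X: 1 − 3 = -2
  R: 3 − 1 = 2
  Y: 4 − 0 = 4
Y has the best Copeland score.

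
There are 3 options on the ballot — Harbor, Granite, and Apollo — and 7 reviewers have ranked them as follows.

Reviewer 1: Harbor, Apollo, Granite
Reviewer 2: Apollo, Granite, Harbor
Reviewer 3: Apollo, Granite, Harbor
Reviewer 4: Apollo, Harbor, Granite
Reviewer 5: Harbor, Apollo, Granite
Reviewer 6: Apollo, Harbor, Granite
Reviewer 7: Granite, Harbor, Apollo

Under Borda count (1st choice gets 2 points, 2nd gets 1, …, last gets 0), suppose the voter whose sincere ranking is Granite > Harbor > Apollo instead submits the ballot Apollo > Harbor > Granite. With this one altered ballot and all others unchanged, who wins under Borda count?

Borda totals with the altered ballot: Harbor 7, Granite 2, Apollo 12.
The winner is unchanged: still Apollo.

Apollo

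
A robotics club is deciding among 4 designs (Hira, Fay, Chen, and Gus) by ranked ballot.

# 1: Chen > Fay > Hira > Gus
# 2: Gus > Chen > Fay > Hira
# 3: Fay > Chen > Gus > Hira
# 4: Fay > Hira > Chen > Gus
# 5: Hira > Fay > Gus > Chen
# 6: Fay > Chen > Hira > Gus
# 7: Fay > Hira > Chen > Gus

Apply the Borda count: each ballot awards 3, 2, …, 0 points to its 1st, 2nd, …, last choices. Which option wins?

Borda scores:
  Hira: 1 + 0 + 0 + 2 + 3 + 1 + 2 = 9
  Fay: 2 + 1 + 3 + 3 + 2 + 3 + 3 = 17
  Chen: 3 + 2 + 2 + 1 + 0 + 2 + 1 = 11
  Gus: 0 + 3 + 1 + 0 + 1 + 0 + 0 = 5
Fay has the highest total.

Fay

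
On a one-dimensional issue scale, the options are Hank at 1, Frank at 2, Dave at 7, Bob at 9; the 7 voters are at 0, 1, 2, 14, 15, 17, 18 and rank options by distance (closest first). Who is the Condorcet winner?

Bob

With single-peaked preferences on a line, the Condorcet winner is the candidate closest to the median voter.
The median voter (position 14) is closest to Bob at 9.
Check: Bob vs Dave — voters closer to Bob: 4 of 7.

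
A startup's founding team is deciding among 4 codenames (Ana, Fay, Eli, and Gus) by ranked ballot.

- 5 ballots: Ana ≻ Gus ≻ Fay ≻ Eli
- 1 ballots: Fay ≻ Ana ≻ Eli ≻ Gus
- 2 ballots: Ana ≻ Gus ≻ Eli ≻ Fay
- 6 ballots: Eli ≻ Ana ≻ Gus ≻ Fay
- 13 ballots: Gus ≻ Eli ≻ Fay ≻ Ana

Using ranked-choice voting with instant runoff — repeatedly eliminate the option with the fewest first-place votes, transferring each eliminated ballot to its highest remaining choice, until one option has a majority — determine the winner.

Ana

Round 1: Gus 13, Ana 7, Eli 6, Fay 1. Fay has the fewest and is eliminated.
Round 2: Gus 13, Ana 8, Eli 6. Eli has the fewest and is eliminated.
Round 3: Ana 14, Gus 13. Ana has a majority.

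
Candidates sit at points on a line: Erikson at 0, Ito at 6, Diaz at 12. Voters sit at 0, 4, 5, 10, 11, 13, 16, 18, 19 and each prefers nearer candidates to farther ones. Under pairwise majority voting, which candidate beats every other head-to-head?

With single-peaked preferences on a line, the Condorcet winner is the candidate closest to the median voter.
The median voter (position 11) is closest to Diaz at 12.
Check: Diaz vs Ito — voters closer to Diaz: 6 of 9.

Diaz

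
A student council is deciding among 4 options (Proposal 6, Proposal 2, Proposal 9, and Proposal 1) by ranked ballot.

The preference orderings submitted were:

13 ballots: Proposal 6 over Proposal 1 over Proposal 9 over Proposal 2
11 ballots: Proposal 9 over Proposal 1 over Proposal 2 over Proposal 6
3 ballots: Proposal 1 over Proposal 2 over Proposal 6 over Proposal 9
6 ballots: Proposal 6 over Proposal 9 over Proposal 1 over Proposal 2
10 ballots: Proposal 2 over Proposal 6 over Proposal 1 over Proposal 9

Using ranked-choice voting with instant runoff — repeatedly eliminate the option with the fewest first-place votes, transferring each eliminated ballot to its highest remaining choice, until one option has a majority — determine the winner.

Proposal 2

Round 1: Proposal 6 19, Proposal 9 11, Proposal 2 10, Proposal 1 3. Proposal 1 has the fewest and is eliminated.
Round 2: Proposal 6 19, Proposal 2 13, Proposal 9 11. Proposal 9 has the fewest and is eliminated.
Round 3: Proposal 2 24, Proposal 6 19. Proposal 2 has a majority.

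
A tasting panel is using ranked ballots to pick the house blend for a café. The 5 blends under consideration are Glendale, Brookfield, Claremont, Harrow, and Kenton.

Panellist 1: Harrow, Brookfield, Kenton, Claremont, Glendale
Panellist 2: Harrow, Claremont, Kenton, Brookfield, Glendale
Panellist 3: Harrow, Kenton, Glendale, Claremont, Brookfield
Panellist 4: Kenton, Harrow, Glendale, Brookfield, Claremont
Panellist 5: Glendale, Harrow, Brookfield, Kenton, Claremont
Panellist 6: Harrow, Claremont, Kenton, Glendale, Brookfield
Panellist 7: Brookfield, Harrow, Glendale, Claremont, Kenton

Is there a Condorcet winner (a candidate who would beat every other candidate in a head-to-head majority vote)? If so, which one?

Head-to-head results (7 voters total):
Glendale vs Brookfield: Glendale wins 4–3.
Glendale vs Claremont: Glendale wins 4–3.
Glendale vs Harrow: Harrow wins 6–1.
Glendale vs Kenton: Kenton wins 5–2.
Brookfield vs Claremont: Brookfield wins 4–3.
Brookfield vs Harrow: Harrow wins 6–1.
Brookfield vs Kenton: Kenton wins 4–3.
Claremont vs Harrow: Harrow wins 7–0.
Claremont vs Kenton: Kenton wins 4–3.
Harrow vs Kenton: Harrow wins 6–1.
Harrow beats each rival — Glendale (6–1), Brookfield (6–1), Claremont (7–0), Kenton (6–1) — so Harrow is the Condorcet winner.

Harrow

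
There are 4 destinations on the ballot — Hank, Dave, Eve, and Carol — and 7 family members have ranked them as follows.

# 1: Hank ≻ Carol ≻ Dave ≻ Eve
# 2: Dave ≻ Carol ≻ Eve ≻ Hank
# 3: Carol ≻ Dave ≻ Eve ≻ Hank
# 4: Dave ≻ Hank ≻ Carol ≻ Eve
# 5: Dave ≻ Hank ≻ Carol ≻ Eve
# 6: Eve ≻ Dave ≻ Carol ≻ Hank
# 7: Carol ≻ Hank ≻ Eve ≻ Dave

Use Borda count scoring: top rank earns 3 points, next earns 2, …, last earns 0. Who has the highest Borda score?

Borda scores:
  Hank: 3 + 0 + 0 + 2 + 2 + 0 + 2 = 9
  Dave: 1 + 3 + 2 + 3 + 3 + 2 + 0 = 14
  Eve: 0 + 1 + 1 + 0 + 0 + 3 + 1 = 6
  Carol: 2 + 2 + 3 + 1 + 1 + 1 + 3 = 13
Dave has the highest total.

Dave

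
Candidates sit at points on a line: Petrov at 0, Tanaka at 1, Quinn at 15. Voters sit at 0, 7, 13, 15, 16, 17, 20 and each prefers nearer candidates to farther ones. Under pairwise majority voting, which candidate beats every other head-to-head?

With single-peaked preferences on a line, the Condorcet winner is the candidate closest to the median voter.
The median voter (position 15) is closest to Quinn at 15.
Check: Quinn vs Tanaka — voters closer to Quinn: 5 of 7.

Quinn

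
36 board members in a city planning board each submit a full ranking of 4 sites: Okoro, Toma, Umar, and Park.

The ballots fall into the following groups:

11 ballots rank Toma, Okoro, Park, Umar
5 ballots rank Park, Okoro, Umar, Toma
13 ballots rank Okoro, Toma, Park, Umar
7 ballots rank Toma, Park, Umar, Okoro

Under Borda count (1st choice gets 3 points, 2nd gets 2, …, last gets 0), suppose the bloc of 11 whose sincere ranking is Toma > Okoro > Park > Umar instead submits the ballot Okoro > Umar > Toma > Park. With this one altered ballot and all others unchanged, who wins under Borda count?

Borda totals with the altered ballot: Okoro 82, Toma 58, Umar 34, Park 42.
The switch changes the winner from Toma to Okoro.

Okoro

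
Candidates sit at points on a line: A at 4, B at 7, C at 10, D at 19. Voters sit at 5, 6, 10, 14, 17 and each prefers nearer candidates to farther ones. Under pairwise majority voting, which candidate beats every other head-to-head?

C

With single-peaked preferences on a line, the Condorcet winner is the candidate closest to the median voter.
The median voter (position 10) is closest to C at 10.
Check: C vs A — voters closer to C: 3 of 5.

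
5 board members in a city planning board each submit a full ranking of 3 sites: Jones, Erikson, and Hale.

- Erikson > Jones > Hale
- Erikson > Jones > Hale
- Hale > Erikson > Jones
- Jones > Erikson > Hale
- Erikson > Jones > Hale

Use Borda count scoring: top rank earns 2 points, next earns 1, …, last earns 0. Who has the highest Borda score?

Borda scores:
  Jones: 1 + 1 + 0 + 2 + 1 = 5
  Erikson: 2 + 2 + 1 + 1 + 2 = 8
  Hale: 0 + 0 + 2 + 0 + 0 = 2
Erikson has the highest total.

Erikson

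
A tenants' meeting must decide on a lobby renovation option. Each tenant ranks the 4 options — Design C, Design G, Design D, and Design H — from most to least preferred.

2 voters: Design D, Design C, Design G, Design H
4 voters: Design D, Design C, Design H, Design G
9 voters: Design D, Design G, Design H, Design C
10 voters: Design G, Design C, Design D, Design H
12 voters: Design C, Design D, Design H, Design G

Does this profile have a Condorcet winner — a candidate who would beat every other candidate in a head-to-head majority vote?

No

Head-to-head results (37 voters total):
Design C vs Design G: Design G wins 19–18.
Design C vs Design D: Design C wins 22–15.
Design C vs Design H: Design C wins 28–9.
Design G vs Design D: Design D wins 27–10.
Design G vs Design H: Design G wins 21–16.
Design D vs Design H: Design D wins 37–0.
No candidate beats all others: Design C beats Design D beats Design G beats Design C, a majority cycle.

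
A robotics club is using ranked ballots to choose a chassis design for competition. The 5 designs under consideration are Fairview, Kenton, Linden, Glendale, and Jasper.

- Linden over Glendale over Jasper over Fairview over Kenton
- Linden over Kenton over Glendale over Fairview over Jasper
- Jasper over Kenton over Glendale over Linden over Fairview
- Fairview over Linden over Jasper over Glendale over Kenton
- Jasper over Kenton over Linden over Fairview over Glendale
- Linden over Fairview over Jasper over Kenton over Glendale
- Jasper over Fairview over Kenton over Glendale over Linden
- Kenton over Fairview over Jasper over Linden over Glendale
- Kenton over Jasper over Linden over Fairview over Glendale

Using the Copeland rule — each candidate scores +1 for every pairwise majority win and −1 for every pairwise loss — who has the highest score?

Jasper

Pairwise results:
  Fairview vs Kenton: Kenton wins 5–4.
  Fairview vs Linden: Linden wins 6–3.
  Fairview vs Glendale: Fairview wins 6–3.
  Fairview vs Jasper: Jasper wins 5–4.
  Kenton vs Linden: Kenton wins 5–4.
  Kenton vs Glendale: Kenton wins 7–2.
  Kenton vs Jasper: Jasper wins 6–3.
  Linden vs Glendale: Linden wins 7–2.
  Linden vs Jasper: Jasper wins 5–4.
  Glendale vs Jasper: Jasper wins 7–2.
Copeland scores (wins − losses):
  Fairview: 1 − 3 = -2
  Kenton: 3 − 1 = 2
  Linden: 2 − 2 = 0
  Glendale: 0 − 4 = -4
  Jasper: 4 − 0 = 4
Jasper has the best Copeland score.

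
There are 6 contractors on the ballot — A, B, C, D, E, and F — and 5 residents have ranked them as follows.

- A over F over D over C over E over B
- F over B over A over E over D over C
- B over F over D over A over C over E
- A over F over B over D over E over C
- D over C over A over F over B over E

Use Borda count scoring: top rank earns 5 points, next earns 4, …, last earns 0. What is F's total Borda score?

Borda scores:
  A: 5 + 3 + 2 + 5 + 3 = 18
  B: 0 + 4 + 5 + 3 + 1 = 13
  C: 2 + 0 + 1 + 0 + 4 = 7
  D: 3 + 1 + 3 + 2 + 5 = 14
  E: 1 + 2 + 0 + 1 + 0 = 4
  F: 4 + 5 + 4 + 4 + 2 = 19

19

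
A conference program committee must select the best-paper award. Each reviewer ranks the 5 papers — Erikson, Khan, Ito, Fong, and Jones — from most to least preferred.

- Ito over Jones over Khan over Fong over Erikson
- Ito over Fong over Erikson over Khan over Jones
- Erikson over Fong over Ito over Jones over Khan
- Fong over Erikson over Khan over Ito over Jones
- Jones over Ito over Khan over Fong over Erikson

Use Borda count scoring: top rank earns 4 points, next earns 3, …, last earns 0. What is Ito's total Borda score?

Borda scores:
  Erikson: 0 + 2 + 4 + 3 + 0 = 9
  Khan: 2 + 1 + 0 + 2 + 2 = 7
  Ito: 4 + 4 + 2 + 1 + 3 = 14
  Fong: 1 + 3 + 3 + 4 + 1 = 12
  Jones: 3 + 0 + 1 + 0 + 4 = 8

14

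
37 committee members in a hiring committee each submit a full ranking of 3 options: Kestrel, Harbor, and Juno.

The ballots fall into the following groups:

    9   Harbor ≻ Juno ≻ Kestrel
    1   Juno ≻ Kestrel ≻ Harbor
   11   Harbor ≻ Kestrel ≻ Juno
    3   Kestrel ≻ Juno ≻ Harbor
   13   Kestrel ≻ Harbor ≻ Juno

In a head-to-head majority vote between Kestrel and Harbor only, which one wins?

Ballots ranking Kestrel above Harbor: 1+3+13 = 17.
Ballots ranking Harbor above Kestrel: 9+11 = 20.
Harbor wins the head-to-head, 20–17.

Harbor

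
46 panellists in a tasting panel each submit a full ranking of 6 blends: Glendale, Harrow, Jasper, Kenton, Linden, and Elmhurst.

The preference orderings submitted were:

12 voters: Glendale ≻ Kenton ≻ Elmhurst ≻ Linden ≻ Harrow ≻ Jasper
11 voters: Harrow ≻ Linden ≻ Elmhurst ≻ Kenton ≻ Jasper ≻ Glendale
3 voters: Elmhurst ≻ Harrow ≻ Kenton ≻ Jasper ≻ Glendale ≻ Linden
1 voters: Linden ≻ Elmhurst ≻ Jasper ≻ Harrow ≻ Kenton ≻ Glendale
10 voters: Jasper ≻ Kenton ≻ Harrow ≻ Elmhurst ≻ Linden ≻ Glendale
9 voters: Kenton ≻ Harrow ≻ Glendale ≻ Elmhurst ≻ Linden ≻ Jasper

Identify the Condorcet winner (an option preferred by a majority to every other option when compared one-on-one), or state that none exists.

Head-to-head results (46 voters total):
Glendale vs Harrow: Harrow wins 34–12.
Glendale vs Jasper: Jasper wins 25–21.
Glendale vs Kenton: Kenton wins 34–12.
Glendale vs Linden: Glendale wins 24–22.
Glendale vs Elmhurst: Elmhurst wins 25–21.
Harrow vs Jasper: Harrow wins 35–11.
Harrow vs Kenton: Kenton wins 31–15.
Harrow vs Linden: Harrow wins 33–13.
Harrow vs Elmhurst: Harrow wins 30–16.
Jasper vs Kenton: Kenton wins 35–11.
Jasper vs Linden: Linden wins 33–13.
Jasper vs Elmhurst: Elmhurst wins 36–10.
Kenton vs Linden: Kenton wins 34–12.
Kenton vs Elmhurst: Kenton wins 31–15.
Linden vs Elmhurst: Elmhurst wins 34–12.
Kenton beats each rival — Glendale (34–12), Harrow (31–15), Jasper (35–11), Linden (34–12), Elmhurst (31–15) — so Kenton is the Condorcet winner.

Kenton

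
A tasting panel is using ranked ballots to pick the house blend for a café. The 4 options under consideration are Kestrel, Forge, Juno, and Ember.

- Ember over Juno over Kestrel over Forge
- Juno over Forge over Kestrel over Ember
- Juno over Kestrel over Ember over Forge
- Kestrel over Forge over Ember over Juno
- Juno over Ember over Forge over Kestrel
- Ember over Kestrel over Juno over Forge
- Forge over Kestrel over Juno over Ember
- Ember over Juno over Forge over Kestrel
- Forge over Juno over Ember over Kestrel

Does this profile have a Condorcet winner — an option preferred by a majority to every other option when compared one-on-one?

Yes

Head-to-head results (9 voters total):
Kestrel vs Forge: Forge wins 5–4.
Kestrel vs Juno: Juno wins 6–3.
Kestrel vs Ember: Ember wins 5–4.
Forge vs Juno: Juno wins 6–3.
Forge vs Ember: Ember wins 5–4.
Juno vs Ember: Juno wins 5–4.
Juno beats each rival — Kestrel (6–3), Forge (6–3), Ember (5–4) — so Juno is the Condorcet winner.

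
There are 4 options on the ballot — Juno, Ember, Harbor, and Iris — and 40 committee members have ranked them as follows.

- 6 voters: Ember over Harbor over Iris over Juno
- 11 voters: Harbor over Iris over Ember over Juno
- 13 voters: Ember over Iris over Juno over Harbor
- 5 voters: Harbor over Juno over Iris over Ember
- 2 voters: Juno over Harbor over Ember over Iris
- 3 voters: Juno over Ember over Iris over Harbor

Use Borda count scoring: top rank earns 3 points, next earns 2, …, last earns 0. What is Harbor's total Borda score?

Borda scores:
  Juno: 6·0 + 11·0 + 13·1 + 5·2 + 2·3 + 3·3 = 38
  Ember: 6·3 + 11·1 + 13·3 + 5·0 + 2·1 + 3·2 = 76
  Harbor: 6·2 + 11·3 + 13·0 + 5·3 + 2·2 + 3·0 = 64
  Iris: 6·1 + 11·2 + 13·2 + 5·1 + 2·0 + 3·1 = 62

64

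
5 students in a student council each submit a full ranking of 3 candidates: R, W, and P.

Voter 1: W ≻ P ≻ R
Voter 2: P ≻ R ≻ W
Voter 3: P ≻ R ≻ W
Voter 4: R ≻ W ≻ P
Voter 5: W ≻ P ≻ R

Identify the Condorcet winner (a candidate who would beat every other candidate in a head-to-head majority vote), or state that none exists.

None — there is no Condorcet winner

Head-to-head results (5 voters total):
R vs W: R wins 3–2.
R vs P: P wins 4–1.
W vs P: W wins 3–2.
No candidate beats all others: R beats W beats P beats R, a majority cycle.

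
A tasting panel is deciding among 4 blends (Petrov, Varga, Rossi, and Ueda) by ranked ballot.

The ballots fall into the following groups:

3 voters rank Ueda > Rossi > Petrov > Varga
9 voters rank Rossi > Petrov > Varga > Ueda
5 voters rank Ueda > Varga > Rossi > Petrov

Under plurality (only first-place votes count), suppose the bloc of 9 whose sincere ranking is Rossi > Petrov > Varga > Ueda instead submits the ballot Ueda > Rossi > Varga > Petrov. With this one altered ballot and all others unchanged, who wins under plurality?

First-place totals with the altered ballot: Petrov 0, Varga 0, Rossi 0, Ueda 17.
The switch changes the winner from Rossi to Ueda.

Ueda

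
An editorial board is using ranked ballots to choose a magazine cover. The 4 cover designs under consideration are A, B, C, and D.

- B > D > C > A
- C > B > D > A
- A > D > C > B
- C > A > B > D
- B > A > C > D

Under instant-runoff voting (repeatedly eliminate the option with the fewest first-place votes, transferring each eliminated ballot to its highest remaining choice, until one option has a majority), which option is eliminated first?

Round 1: B 2, C 2, A 1, D 0. D has the fewest and is eliminated.
Round 2: B 2, C 2, A 1. A has the fewest and is eliminated.
Round 3: C 3, B 2. C has a majority.

D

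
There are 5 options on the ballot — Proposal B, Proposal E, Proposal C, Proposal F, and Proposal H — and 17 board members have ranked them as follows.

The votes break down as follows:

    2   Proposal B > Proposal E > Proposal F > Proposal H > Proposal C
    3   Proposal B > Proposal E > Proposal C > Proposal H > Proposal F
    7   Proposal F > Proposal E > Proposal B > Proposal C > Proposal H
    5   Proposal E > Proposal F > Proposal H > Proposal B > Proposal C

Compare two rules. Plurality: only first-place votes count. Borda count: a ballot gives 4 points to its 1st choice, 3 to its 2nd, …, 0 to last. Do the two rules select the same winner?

Plurality first-place counts: Proposal B 5, Proposal E 5, Proposal C 0, Proposal F 7, Proposal H 0 → Proposal F.
Borda totals: Proposal B 39, Proposal E 56, Proposal C 13, Proposal F 47, Proposal H 15 → Proposal E.
The two rules disagree: plurality picks Proposal F, Borda picks Proposal E.

No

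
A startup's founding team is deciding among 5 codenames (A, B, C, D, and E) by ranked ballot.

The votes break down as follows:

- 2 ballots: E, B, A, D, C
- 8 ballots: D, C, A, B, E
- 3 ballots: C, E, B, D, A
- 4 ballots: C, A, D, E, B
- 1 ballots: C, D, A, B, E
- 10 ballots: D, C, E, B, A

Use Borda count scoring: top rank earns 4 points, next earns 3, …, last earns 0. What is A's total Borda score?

Borda scores:
  A: 2·2 + 8·2 + 3·0 + 4·3 + 2 + 10·0 = 34
  B: 2·3 + 8·1 + 3·2 + 4·0 + 1 + 10·1 = 31
  C: 2·0 + 8·3 + 3·4 + 4·4 + 4 + 10·3 = 86
  D: 2·1 + 8·4 + 3·1 + 4·2 + 3 + 10·4 = 88
  E: 2·4 + 8·0 + 3·3 + 4·1 + 0 + 10·2 = 41

34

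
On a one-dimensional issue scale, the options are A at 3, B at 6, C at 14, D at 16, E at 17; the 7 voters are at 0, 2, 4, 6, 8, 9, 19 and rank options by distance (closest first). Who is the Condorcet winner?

B

With single-peaked preferences on a line, the Condorcet winner is the candidate closest to the median voter.
The median voter (position 6) is closest to B at 6.
Check: B vs E — voters closer to B: 6 of 7.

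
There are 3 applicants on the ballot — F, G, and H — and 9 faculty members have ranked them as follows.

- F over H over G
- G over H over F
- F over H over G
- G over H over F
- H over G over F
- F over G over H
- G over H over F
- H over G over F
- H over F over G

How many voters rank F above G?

4

Ballots ranking F above G: 4.
Ballots ranking G above F: 5.
So 4 of 9 voters prefer F to G.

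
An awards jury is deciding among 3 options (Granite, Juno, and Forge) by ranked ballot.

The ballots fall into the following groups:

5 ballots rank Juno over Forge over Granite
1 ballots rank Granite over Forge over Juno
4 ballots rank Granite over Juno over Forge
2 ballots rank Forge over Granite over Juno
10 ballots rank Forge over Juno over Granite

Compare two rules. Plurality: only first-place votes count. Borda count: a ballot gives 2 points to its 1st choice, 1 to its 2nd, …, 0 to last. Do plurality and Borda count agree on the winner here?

Yes

Plurality first-place counts: Granite 5, Juno 5, Forge 12 → Forge.
Borda totals: Granite 12, Juno 24, Forge 30 → Forge.
The two rules agree on Forge.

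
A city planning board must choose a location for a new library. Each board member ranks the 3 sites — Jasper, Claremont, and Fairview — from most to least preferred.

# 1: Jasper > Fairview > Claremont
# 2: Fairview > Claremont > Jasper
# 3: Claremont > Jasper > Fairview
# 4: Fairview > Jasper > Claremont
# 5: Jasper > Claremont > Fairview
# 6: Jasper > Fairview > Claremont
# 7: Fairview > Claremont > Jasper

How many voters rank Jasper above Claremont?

4

Ballots ranking Jasper above Claremont: 4.
Ballots ranking Claremont above Jasper: 3.
So 4 of 7 voters prefer Jasper to Claremont.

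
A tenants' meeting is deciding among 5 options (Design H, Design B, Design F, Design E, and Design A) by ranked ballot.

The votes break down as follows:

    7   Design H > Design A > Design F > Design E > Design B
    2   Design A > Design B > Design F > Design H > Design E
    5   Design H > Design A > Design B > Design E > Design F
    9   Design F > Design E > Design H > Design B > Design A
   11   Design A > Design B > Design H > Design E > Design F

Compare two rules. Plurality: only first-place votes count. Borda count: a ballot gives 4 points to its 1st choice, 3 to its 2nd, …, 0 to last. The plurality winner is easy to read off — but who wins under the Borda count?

Plurality first-place counts: Design H 12, Design B 0, Design F 9, Design E 0, Design A 13 → Design A.
Borda totals: Design H 90, Design B 58, Design F 54, Design E 50, Design A 88 → Design H.

Design H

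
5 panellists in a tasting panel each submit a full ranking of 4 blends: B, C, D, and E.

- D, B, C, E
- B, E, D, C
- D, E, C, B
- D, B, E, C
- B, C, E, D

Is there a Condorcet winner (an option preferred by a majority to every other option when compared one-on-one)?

Head-to-head results (5 voters total):
B vs C: B wins 4–1.
B vs D: D wins 3–2.
B vs E: B wins 4–1.
C vs D: D wins 4–1.
C vs E: E wins 3–2.
D vs E: D wins 3–2.
D beats each rival — B (3–2), C (4–1), E (3–2) — so D is the Condorcet winner.

Yes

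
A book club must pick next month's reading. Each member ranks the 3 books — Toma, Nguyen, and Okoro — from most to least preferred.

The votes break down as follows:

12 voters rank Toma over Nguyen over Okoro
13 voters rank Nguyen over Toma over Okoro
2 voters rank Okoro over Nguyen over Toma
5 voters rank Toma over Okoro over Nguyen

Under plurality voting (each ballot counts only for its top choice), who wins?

Toma

First-place vote totals:
  Toma: 17
  Nguyen: 13
  Okoro: 2
Toma has the most first-place votes.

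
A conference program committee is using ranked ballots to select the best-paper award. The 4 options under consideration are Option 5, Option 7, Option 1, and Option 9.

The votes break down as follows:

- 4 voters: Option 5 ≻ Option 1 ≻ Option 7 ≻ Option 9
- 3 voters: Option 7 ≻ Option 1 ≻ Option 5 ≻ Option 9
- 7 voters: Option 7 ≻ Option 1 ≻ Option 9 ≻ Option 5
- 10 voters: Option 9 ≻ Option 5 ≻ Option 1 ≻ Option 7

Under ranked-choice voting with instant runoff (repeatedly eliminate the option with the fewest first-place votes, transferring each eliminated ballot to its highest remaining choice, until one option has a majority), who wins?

Option 7

Round 1: Option 7 10, Option 9 10, Option 5 4, Option 1 0. Option 1 has the fewest and is eliminated.
Round 2: Option 7 10, Option 9 10, Option 5 4. Option 5 has the fewest and is eliminated.
Round 3: Option 7 14, Option 9 10. Option 7 has a majority.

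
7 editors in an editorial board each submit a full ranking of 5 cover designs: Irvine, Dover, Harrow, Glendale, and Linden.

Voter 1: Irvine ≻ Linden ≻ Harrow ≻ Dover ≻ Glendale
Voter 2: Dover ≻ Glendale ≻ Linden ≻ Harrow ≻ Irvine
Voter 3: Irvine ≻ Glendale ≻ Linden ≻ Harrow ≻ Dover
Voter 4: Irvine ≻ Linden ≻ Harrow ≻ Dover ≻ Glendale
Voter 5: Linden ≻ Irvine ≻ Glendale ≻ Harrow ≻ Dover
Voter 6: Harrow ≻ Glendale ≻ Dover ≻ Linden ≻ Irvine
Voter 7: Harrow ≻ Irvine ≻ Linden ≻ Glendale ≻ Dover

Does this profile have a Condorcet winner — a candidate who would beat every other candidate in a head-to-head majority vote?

Head-to-head results (7 voters total):
Irvine vs Dover: Irvine wins 5–2.
Irvine vs Harrow: Irvine wins 4–3.
Irvine vs Glendale: Irvine wins 5–2.
Irvine vs Linden: Irvine wins 4–3.
Dover vs Harrow: Harrow wins 6–1.
Dover vs Glendale: Glendale wins 4–3.
Dover vs Linden: Linden wins 5–2.
Harrow vs Glendale: Harrow wins 4–3.
Harrow vs Linden: Linden wins 5–2.
Glendale vs Linden: Linden wins 4–3.
Irvine beats each rival — Dover (5–2), Harrow (4–3), Glendale (5–2), Linden (4–3) — so Irvine is the Condorcet winner.

Yes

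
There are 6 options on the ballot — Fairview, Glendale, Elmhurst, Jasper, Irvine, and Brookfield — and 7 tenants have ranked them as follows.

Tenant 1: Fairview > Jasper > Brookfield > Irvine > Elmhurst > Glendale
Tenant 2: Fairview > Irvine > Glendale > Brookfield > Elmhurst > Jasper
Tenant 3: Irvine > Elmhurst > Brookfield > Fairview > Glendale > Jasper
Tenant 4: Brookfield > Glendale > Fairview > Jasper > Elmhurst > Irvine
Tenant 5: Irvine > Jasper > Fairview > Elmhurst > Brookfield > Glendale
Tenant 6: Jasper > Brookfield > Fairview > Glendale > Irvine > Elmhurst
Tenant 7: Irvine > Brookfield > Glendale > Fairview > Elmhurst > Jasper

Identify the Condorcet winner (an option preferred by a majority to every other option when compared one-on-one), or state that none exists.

Head-to-head results (7 voters total):
Fairview vs Glendale: Fairview wins 5–2.
Fairview vs Elmhurst: Fairview wins 6–1.
Fairview vs Jasper: Fairview wins 5–2.
Fairview vs Irvine: Fairview wins 4–3.
Fairview vs Brookfield: Brookfield wins 4–3.
Glendale vs Elmhurst: Glendale wins 4–3.
Glendale vs Jasper: Glendale wins 4–3.
Glendale vs Irvine: Irvine wins 5–2.
Glendale vs Brookfield: Brookfield wins 6–1.
Elmhurst vs Jasper: Jasper wins 4–3.
Elmhurst vs Irvine: Irvine wins 6–1.
Elmhurst vs Brookfield: Brookfield wins 5–2.
Jasper vs Irvine: Irvine wins 4–3.
Jasper vs Brookfield: Brookfield wins 4–3.
Irvine vs Brookfield: Irvine wins 4–3.
No candidate beats all others: Fairview beats Irvine beats Brookfield beats Fairview, a majority cycle.

None — there is no Condorcet winner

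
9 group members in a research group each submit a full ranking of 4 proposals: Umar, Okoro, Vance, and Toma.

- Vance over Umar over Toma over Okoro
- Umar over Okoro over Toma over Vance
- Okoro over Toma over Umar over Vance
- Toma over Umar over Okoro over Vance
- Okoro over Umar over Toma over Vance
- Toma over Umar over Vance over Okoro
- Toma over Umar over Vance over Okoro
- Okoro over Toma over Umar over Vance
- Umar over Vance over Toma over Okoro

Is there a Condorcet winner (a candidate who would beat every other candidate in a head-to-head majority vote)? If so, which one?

Toma

Head-to-head results (9 voters total):
Umar vs Okoro: Umar wins 6–3.
Umar vs Vance: Umar wins 8–1.
Umar vs Toma: Toma wins 5–4.
Okoro vs Vance: Okoro wins 5–4.
Okoro vs Toma: Toma wins 5–4.
Vance vs Toma: Toma wins 7–2.
Toma beats each rival — Umar (5–4), Okoro (5–4), Vance (7–2) — so Toma is the Condorcet winner.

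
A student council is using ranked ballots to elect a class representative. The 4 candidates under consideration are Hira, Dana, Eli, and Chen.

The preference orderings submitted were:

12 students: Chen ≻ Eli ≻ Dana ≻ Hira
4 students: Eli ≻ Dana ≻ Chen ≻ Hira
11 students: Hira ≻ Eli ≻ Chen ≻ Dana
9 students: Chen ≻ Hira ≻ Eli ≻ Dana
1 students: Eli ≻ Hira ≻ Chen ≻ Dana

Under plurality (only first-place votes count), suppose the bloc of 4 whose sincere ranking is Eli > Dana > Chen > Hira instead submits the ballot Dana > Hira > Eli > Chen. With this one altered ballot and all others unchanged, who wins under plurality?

First-place totals with the altered ballot: Hira 11, Dana 4, Eli 1, Chen 21.
The winner is unchanged: still Chen.

Chen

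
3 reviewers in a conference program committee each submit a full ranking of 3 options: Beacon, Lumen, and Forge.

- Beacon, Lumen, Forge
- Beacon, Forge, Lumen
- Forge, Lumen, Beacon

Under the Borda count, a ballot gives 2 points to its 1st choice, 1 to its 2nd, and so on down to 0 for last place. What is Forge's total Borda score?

Borda scores:
  Beacon: 2 + 2 + 0 = 4
  Lumen: 1 + 0 + 1 = 2
  Forge: 0 + 1 + 2 = 3

3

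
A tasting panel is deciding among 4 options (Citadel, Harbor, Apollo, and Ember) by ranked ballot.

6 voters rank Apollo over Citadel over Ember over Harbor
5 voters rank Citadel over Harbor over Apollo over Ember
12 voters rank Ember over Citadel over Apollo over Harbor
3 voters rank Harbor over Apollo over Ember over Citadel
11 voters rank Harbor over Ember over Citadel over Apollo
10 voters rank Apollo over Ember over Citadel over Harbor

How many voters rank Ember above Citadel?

Ballots ranking Ember above Citadel: 12+3+11+10 = 36.
Ballots ranking Citadel above Ember: 6+5 = 11.
So 36 of 47 voters prefer Ember to Citadel.

36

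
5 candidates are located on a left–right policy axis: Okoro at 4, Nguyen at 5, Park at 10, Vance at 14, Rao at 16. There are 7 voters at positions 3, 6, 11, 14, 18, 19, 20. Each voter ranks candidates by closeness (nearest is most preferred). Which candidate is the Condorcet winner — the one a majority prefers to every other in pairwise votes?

With single-peaked preferences on a line, the Condorcet winner is the candidate closest to the median voter.
The median voter (position 14) is closest to Vance at 14.
Check: Vance vs Rao — voters closer to Vance: 4 of 7.

Vance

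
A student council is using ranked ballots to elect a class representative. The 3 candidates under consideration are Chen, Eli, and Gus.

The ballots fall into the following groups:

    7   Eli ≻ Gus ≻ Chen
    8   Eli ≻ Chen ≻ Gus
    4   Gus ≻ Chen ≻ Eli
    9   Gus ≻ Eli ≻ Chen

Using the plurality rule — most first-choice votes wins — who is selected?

First-place vote totals:
  Chen: 0
  Eli: 15
  Gus: 13
Eli has the most first-place votes.

Eli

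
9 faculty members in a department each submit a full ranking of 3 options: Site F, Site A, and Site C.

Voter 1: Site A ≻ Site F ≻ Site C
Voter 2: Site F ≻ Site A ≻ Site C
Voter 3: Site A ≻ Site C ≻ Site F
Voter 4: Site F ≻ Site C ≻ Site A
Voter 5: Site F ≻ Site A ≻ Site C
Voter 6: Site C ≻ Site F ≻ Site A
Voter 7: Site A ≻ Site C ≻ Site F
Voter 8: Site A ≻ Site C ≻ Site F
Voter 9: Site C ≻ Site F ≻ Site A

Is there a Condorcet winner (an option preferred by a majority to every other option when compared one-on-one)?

Head-to-head results (9 voters total):
Site F vs Site A: Site F wins 5–4.
Site F vs Site C: Site C wins 5–4.
Site A vs Site C: Site A wins 6–3.
No candidate beats all others: Site F beats Site A beats Site C beats Site F, a majority cycle.

No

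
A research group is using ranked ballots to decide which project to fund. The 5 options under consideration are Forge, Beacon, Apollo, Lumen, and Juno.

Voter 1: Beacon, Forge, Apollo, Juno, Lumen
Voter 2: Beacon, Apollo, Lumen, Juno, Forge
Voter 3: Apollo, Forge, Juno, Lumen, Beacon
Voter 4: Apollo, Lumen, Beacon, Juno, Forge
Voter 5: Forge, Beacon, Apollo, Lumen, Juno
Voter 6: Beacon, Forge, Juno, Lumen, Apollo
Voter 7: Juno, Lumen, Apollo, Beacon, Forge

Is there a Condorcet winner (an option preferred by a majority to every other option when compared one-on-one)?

Yes

Head-to-head results (7 voters total):
Forge vs Beacon: Beacon wins 5–2.
Forge vs Apollo: Apollo wins 4–3.
Forge vs Lumen: Forge wins 4–3.
Forge vs Juno: Forge wins 4–3.
Beacon vs Apollo: Beacon wins 4–3.
Beacon vs Lumen: Beacon wins 4–3.
Beacon vs Juno: Beacon wins 5–2.
Apollo vs Lumen: Apollo wins 5–2.
Apollo vs Juno: Apollo wins 5–2.
Lumen vs Juno: Juno wins 4–3.
Beacon beats each rival — Forge (5–2), Apollo (4–3), Lumen (4–3), Juno (5–2) — so Beacon is the Condorcet winner.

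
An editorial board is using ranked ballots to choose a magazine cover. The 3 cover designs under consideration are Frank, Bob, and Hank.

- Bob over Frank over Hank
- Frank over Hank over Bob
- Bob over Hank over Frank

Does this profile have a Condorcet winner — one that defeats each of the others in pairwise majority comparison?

Yes

Head-to-head results (3 voters total):
Frank vs Bob: Bob wins 2–1.
Frank vs Hank: Frank wins 2–1.
Bob vs Hank: Bob wins 2–1.
Bob beats each rival — Frank (2–1), Hank (2–1) — so Bob is the Condorcet winner.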